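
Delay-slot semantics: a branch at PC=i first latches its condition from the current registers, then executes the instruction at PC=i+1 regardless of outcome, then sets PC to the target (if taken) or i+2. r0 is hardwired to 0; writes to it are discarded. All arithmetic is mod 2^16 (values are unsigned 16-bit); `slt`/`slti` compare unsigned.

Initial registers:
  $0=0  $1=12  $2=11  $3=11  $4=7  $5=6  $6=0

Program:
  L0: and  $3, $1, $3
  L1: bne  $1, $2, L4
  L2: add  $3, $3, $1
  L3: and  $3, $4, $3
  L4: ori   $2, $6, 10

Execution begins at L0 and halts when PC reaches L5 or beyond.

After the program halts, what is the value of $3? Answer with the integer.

20

#0 and  $3, $1, $3 ; 0/12/11/8/7/6/0
#1 bne  $1, $2, L4 ; 0/12/11/8/7/6/0 ; →target
#2 add  $3, $3, $1 ; 0/12/11/20/7/6/0
#4 ori   $2, $6, 10 ; 0/12/10/20/7/6/0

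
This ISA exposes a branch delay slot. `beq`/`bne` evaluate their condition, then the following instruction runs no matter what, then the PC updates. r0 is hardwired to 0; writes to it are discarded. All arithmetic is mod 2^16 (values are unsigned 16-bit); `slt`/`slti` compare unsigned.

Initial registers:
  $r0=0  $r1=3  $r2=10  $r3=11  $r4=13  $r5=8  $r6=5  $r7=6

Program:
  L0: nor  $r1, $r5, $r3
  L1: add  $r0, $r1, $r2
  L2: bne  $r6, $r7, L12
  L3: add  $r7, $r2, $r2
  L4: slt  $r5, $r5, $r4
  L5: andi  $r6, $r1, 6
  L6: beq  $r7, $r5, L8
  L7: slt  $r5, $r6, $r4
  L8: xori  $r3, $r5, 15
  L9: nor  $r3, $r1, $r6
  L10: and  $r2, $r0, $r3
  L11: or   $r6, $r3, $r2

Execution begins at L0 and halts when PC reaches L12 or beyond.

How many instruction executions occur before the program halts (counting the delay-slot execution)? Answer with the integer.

[0] nor  $r1, $r5, $r3  →  {$r0:0, $r1:65524, $r2:10, $r3:11, $r4:13, $r5:8, $r6:5, $r7:6}
[1] add  $r0, $r1, $r2  →  {$r0:0, $r1:65524, $r2:10, $r3:11, $r4:13, $r5:8, $r6:5, $r7:6}
[2] bne  $r6, $r7, L12  →  {$r0:0, $r1:65524, $r2:10, $r3:11, $r4:13, $r5:8, $r6:5, $r7:6}  ⟨branch taken⟩
[3] add  $r7, $r2, $r2  →  {$r0:0, $r1:65524, $r2:10, $r3:11, $r4:13, $r5:8, $r6:5, $r7:20}

4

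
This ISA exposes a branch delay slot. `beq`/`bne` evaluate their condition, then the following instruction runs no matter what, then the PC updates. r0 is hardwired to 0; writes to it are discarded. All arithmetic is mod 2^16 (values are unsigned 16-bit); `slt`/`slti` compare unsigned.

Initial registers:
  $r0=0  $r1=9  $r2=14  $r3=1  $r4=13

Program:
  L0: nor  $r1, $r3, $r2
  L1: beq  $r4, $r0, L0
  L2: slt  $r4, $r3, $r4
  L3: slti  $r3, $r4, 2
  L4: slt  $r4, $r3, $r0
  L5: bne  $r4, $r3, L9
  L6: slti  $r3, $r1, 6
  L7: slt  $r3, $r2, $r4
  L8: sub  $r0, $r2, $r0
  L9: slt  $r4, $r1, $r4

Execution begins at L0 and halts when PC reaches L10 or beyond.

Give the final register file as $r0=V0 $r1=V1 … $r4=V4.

PC=0  nor  $r1, $r3, $r2     | $r0=0 $r1=65520 $r2=14 $r3=1 $r4=13
PC=1  beq  $r4, $r0, L0      | $r0=0 $r1=65520 $r2=14 $r3=1 $r4=13  [not taken]
PC=2  slt  $r4, $r3, $r4     | $r0=0 $r1=65520 $r2=14 $r3=1 $r4=1
PC=3  slti  $r3, $r4, 2      | $r0=0 $r1=65520 $r2=14 $r3=1 $r4=1
PC=4  slt  $r4, $r3, $r0     | $r0=0 $r1=65520 $r2=14 $r3=1 $r4=0
PC=5  bne  $r4, $r3, L9      | $r0=0 $r1=65520 $r2=14 $r3=1 $r4=0  [TAKEN]
PC=6  slti  $r3, $r1, 6      | $r0=0 $r1=65520 $r2=14 $r3=0 $r4=0
PC=9  slt  $r4, $r1, $r4     | $r0=0 $r1=65520 $r2=14 $r3=0 $r4=0

$r0=0 $r1=65520 $r2=14 $r3=0 $r4=0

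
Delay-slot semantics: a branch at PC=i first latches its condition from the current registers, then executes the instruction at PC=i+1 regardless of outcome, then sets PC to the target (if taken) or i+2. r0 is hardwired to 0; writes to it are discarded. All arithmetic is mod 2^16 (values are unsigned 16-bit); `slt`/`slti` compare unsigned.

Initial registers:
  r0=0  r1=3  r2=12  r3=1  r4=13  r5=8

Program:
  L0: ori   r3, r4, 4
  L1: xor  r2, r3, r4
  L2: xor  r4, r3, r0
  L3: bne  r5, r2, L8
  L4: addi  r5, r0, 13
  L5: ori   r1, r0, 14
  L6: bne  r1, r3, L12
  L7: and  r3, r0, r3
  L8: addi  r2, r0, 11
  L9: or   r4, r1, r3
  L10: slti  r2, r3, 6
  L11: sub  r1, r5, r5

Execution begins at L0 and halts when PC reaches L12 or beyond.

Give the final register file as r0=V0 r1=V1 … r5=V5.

[0] ori   r3, r4, 4  →  {r0:0, r1:3, r2:12, r3:13, r4:13, r5:8}
[1] xor  r2, r3, r4  →  {r0:0, r1:3, r2:0, r3:13, r4:13, r5:8}
[2] xor  r4, r3, r0  →  {r0:0, r1:3, r2:0, r3:13, r4:13, r5:8}
[3] bne  r5, r2, L8  →  {r0:0, r1:3, r2:0, r3:13, r4:13, r5:8}  ⟨branch taken⟩
[4] addi  r5, r0, 13  →  {r0:0, r1:3, r2:0, r3:13, r4:13, r5:13}
[8] addi  r2, r0, 11  →  {r0:0, r1:3, r2:11, r3:13, r4:13, r5:13}
[9] or   r4, r1, r3  →  {r0:0, r1:3, r2:11, r3:13, r4:15, r5:13}
[10] slti  r2, r3, 6  →  {r0:0, r1:3, r2:0, r3:13, r4:15, r5:13}
[11] sub  r1, r5, r5  →  {r0:0, r1:0, r2:0, r3:13, r4:15, r5:13}

r0=0 r1=0 r2=0 r3=13 r4=15 r5=13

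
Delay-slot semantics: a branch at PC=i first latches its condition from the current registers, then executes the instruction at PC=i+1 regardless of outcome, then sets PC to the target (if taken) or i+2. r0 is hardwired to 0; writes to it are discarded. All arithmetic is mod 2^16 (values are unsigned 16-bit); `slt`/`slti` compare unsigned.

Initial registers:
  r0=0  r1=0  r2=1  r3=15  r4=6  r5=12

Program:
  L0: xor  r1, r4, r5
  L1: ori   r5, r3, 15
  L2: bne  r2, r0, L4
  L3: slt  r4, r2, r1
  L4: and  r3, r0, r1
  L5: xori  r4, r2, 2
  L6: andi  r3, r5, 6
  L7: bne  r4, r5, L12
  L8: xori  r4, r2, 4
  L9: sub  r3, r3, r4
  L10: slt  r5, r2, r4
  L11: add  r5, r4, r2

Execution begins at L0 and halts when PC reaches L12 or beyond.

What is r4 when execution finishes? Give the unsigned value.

#0 xor  r1, r4, r5 ; 0/10/1/15/6/12
#1 ori   r5, r3, 15 ; 0/10/1/15/6/15
#2 bne  r2, r0, L4 ; 0/10/1/15/6/15 ; →target
#3 slt  r4, r2, r1 ; 0/10/1/15/1/15
#4 and  r3, r0, r1 ; 0/10/1/0/1/15
#5 xori  r4, r2, 2 ; 0/10/1/0/3/15
#6 andi  r3, r5, 6 ; 0/10/1/6/3/15
#7 bne  r4, r5, L12 ; 0/10/1/6/3/15 ; →target
#8 xori  r4, r2, 4 ; 0/10/1/6/5/15

5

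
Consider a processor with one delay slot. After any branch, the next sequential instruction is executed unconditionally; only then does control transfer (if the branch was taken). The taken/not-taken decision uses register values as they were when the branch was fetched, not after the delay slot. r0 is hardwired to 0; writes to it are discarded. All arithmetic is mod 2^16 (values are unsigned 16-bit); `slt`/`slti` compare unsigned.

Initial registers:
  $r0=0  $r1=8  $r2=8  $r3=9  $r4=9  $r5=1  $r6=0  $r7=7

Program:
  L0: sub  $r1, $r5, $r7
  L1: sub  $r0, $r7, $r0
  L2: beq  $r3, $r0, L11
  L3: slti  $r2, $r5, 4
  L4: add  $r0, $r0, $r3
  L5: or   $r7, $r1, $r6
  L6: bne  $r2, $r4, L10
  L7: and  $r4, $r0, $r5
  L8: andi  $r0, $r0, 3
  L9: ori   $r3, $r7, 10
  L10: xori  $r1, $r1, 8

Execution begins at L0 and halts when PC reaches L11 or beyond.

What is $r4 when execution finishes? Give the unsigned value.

0

  step pc=0: sub  $r1, $r5, $r7  regs=(0,65530,8,9,9,1,0,7)
  step pc=1: sub  $r0, $r7, $r0  regs=(0,65530,8,9,9,1,0,7)
  step pc=2: beq  $r3, $r0, L11  cond=F  regs=(0,65530,8,9,9,1,0,7)
  step pc=3: slti  $r2, $r5, 4  regs=(0,65530,1,9,9,1,0,7)
  step pc=4: add  $r0, $r0, $r3  regs=(0,65530,1,9,9,1,0,7)
  step pc=5: or   $r7, $r1, $r6  regs=(0,65530,1,9,9,1,0,65530)
  step pc=6: bne  $r2, $r4, L10  cond=T  regs=(0,65530,1,9,9,1,0,65530)
  step pc=7: and  $r4, $r0, $r5  regs=(0,65530,1,9,0,1,0,65530)
  step pc=10: xori  $r1, $r1, 8  regs=(0,65522,1,9,0,1,0,65530)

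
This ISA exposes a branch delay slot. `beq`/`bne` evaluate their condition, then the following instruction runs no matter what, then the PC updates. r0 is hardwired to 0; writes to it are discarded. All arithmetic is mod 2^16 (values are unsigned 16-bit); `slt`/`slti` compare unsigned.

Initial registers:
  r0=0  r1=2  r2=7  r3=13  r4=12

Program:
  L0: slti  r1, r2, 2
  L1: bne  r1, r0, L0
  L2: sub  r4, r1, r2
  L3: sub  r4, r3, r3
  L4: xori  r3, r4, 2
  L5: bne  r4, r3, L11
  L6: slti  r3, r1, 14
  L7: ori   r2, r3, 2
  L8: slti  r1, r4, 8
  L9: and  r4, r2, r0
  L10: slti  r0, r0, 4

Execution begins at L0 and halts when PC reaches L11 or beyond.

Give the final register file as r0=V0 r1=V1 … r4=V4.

r0=0 r1=0 r2=7 r3=1 r4=0

PC=0  slti  r1, r2, 2        | r0=0 r1=0 r2=7 r3=13 r4=12
PC=1  bne  r1, r0, L0        | r0=0 r1=0 r2=7 r3=13 r4=12  [not taken]
PC=2  sub  r4, r1, r2        | r0=0 r1=0 r2=7 r3=13 r4=65529
PC=3  sub  r4, r3, r3        | r0=0 r1=0 r2=7 r3=13 r4=0
PC=4  xori  r3, r4, 2        | r0=0 r1=0 r2=7 r3=2 r4=0
PC=5  bne  r4, r3, L11       | r0=0 r1=0 r2=7 r3=2 r4=0  [TAKEN]
PC=6  slti  r3, r1, 14       | r0=0 r1=0 r2=7 r3=1 r4=0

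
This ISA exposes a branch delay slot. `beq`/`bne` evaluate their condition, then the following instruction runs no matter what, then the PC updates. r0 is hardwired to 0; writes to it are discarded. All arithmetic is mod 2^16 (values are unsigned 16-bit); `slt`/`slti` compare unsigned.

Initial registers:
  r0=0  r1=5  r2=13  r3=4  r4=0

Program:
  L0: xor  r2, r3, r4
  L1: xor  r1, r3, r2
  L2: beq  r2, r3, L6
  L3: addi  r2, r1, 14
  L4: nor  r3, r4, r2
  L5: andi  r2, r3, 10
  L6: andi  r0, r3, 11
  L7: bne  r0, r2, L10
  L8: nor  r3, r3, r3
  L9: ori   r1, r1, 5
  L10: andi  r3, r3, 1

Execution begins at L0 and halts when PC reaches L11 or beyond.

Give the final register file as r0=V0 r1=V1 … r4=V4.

#0 xor  r2, r3, r4 ; 0/5/4/4/0
#1 xor  r1, r3, r2 ; 0/0/4/4/0
#2 beq  r2, r3, L6 ; 0/0/4/4/0 ; →target
#3 addi  r2, r1, 14 ; 0/0/14/4/0
#6 andi  r0, r3, 11 ; 0/0/14/4/0
#7 bne  r0, r2, L10 ; 0/0/14/4/0 ; →target
#8 nor  r3, r3, r3 ; 0/0/14/65531/0
#10 andi  r3, r3, 1 ; 0/0/14/1/0

r0=0 r1=0 r2=14 r3=1 r4=0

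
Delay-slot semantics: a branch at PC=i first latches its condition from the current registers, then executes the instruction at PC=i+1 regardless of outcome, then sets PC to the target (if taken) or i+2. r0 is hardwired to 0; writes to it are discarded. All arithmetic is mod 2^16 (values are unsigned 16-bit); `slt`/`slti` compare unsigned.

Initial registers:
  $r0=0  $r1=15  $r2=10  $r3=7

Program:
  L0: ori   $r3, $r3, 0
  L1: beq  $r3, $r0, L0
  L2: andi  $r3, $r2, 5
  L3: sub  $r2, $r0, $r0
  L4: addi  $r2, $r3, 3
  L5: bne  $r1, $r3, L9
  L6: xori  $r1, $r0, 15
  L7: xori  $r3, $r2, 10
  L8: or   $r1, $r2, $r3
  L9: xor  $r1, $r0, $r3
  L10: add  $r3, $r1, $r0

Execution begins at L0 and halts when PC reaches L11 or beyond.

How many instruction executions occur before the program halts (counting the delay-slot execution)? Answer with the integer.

9

  step pc=0: ori   $r3, $r3, 0  regs=(0,15,10,7)
  step pc=1: beq  $r3, $r0, L0  cond=F  regs=(0,15,10,7)
  step pc=2: andi  $r3, $r2, 5  regs=(0,15,10,0)
  step pc=3: sub  $r2, $r0, $r0  regs=(0,15,0,0)
  step pc=4: addi  $r2, $r3, 3  regs=(0,15,3,0)
  step pc=5: bne  $r1, $r3, L9  cond=T  regs=(0,15,3,0)
  step pc=6: xori  $r1, $r0, 15  regs=(0,15,3,0)
  step pc=9: xor  $r1, $r0, $r3  regs=(0,0,3,0)
  step pc=10: add  $r3, $r1, $r0  regs=(0,0,3,0)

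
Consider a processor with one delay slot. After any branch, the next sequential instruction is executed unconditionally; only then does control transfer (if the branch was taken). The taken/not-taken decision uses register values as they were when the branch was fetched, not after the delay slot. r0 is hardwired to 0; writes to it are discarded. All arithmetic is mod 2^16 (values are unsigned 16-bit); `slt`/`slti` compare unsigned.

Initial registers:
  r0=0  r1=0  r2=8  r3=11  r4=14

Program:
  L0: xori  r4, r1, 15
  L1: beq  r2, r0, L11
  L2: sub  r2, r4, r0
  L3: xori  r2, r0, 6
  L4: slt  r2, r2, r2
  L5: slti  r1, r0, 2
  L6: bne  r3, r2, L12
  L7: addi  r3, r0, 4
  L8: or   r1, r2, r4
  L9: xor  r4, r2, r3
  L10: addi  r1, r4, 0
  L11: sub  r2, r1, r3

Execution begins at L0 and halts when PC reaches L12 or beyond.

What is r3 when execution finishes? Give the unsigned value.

4

PC=0  xori  r4, r1, 15       | r0=0 r1=0 r2=8 r3=11 r4=15
PC=1  beq  r2, r0, L11       | r0=0 r1=0 r2=8 r3=11 r4=15  [not taken]
PC=2  sub  r2, r4, r0        | r0=0 r1=0 r2=15 r3=11 r4=15
PC=3  xori  r2, r0, 6        | r0=0 r1=0 r2=6 r3=11 r4=15
PC=4  slt  r2, r2, r2        | r0=0 r1=0 r2=0 r3=11 r4=15
PC=5  slti  r1, r0, 2        | r0=0 r1=1 r2=0 r3=11 r4=15
PC=6  bne  r3, r2, L12       | r0=0 r1=1 r2=0 r3=11 r4=15  [TAKEN]
PC=7  addi  r3, r0, 4        | r0=0 r1=1 r2=0 r3=4 r4=15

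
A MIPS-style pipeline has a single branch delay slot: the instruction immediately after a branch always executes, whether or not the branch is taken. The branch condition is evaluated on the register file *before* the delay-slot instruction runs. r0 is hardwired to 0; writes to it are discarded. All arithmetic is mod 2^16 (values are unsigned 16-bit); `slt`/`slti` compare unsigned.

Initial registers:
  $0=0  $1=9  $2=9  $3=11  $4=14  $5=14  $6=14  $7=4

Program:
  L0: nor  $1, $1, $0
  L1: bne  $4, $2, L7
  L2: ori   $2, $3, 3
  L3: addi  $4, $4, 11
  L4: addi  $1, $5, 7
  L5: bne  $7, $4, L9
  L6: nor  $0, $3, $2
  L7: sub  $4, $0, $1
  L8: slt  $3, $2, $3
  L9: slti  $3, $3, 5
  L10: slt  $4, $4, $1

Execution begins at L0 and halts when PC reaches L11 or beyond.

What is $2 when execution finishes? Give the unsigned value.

11

[0] nor  $1, $1, $0  →  {$0:0, $1:65526, $2:9, $3:11, $4:14, $5:14, $6:14, $7:4}
[1] bne  $4, $2, L7  →  {$0:0, $1:65526, $2:9, $3:11, $4:14, $5:14, $6:14, $7:4}  ⟨branch taken⟩
[2] ori   $2, $3, 3  →  {$0:0, $1:65526, $2:11, $3:11, $4:14, $5:14, $6:14, $7:4}
[7] sub  $4, $0, $1  →  {$0:0, $1:65526, $2:11, $3:11, $4:10, $5:14, $6:14, $7:4}
[8] slt  $3, $2, $3  →  {$0:0, $1:65526, $2:11, $3:0, $4:10, $5:14, $6:14, $7:4}
[9] slti  $3, $3, 5  →  {$0:0, $1:65526, $2:11, $3:1, $4:10, $5:14, $6:14, $7:4}
[10] slt  $4, $4, $1  →  {$0:0, $1:65526, $2:11, $3:1, $4:1, $5:14, $6:14, $7:4}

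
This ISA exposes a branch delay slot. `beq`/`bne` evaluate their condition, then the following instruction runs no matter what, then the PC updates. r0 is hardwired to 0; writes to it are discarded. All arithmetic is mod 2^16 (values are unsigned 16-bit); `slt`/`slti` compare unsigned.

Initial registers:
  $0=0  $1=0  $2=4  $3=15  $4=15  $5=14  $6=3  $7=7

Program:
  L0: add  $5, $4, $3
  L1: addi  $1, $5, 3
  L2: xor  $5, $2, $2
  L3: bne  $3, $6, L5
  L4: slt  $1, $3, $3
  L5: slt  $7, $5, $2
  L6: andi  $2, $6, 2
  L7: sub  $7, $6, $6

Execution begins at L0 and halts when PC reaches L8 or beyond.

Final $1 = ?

0

#0 add  $5, $4, $3 ; 0/0/4/15/15/30/3/7
#1 addi  $1, $5, 3 ; 0/33/4/15/15/30/3/7
#2 xor  $5, $2, $2 ; 0/33/4/15/15/0/3/7
#3 bne  $3, $6, L5 ; 0/33/4/15/15/0/3/7 ; →target
#4 slt  $1, $3, $3 ; 0/0/4/15/15/0/3/7
#5 slt  $7, $5, $2 ; 0/0/4/15/15/0/3/1
#6 andi  $2, $6, 2 ; 0/0/2/15/15/0/3/1
#7 sub  $7, $6, $6 ; 0/0/2/15/15/0/3/0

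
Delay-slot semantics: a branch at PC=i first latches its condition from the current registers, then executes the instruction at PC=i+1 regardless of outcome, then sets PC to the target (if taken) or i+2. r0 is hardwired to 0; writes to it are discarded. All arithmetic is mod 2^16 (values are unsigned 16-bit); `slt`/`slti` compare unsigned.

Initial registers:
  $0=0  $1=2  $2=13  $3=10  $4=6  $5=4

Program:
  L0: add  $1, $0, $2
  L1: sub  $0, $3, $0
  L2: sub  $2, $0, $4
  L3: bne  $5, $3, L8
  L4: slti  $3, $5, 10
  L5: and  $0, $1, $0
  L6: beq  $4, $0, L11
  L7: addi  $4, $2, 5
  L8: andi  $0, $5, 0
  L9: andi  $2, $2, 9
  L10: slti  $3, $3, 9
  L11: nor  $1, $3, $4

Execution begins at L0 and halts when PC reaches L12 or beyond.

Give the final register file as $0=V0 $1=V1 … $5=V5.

$0=0 $1=65528 $2=8 $3=1 $4=6 $5=4

PC=0  add  $1, $0, $2        | $0=0 $1=13 $2=13 $3=10 $4=6 $5=4
PC=1  sub  $0, $3, $0        | $0=0 $1=13 $2=13 $3=10 $4=6 $5=4
PC=2  sub  $2, $0, $4        | $0=0 $1=13 $2=65530 $3=10 $4=6 $5=4
PC=3  bne  $5, $3, L8        | $0=0 $1=13 $2=65530 $3=10 $4=6 $5=4  [TAKEN]
PC=4  slti  $3, $5, 10       | $0=0 $1=13 $2=65530 $3=1 $4=6 $5=4
PC=8  andi  $0, $5, 0        | $0=0 $1=13 $2=65530 $3=1 $4=6 $5=4
PC=9  andi  $2, $2, 9        | $0=0 $1=13 $2=8 $3=1 $4=6 $5=4
PC=10 slti  $3, $3, 9        | $0=0 $1=13 $2=8 $3=1 $4=6 $5=4
PC=11 nor  $1, $3, $4        | $0=0 $1=65528 $2=8 $3=1 $4=6 $5=4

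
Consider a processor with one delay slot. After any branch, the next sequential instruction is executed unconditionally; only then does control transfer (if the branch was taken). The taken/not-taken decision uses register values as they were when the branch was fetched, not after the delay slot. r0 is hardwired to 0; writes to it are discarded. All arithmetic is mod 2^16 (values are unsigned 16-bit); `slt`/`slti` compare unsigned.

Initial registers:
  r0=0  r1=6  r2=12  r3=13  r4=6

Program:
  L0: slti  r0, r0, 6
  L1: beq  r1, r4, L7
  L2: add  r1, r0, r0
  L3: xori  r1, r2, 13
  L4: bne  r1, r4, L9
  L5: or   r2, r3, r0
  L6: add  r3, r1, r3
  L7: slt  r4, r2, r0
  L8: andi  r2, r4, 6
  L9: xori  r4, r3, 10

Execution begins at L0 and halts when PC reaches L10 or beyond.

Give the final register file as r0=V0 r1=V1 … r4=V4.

r0=0 r1=0 r2=0 r3=13 r4=7

#0 slti  r0, r0, 6 ; 0/6/12/13/6
#1 beq  r1, r4, L7 ; 0/6/12/13/6 ; →target
#2 add  r1, r0, r0 ; 0/0/12/13/6
#7 slt  r4, r2, r0 ; 0/0/12/13/0
#8 andi  r2, r4, 6 ; 0/0/0/13/0
#9 xori  r4, r3, 10 ; 0/0/0/13/7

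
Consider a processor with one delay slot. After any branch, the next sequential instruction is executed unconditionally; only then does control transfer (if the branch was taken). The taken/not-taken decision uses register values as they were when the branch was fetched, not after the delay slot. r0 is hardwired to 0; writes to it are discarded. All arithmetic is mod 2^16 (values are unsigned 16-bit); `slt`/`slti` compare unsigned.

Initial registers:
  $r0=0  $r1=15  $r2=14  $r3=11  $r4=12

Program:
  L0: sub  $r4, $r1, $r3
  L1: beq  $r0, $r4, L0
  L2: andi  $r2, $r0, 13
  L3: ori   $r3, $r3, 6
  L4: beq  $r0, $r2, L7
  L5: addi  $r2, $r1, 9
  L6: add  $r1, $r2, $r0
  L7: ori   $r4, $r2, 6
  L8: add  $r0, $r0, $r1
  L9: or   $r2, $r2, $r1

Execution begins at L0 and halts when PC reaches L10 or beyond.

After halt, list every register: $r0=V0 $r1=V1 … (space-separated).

  step pc=0: sub  $r4, $r1, $r3  regs=(0,15,14,11,4)
  step pc=1: beq  $r0, $r4, L0  cond=F  regs=(0,15,14,11,4)
  step pc=2: andi  $r2, $r0, 13  regs=(0,15,0,11,4)
  step pc=3: ori   $r3, $r3, 6  regs=(0,15,0,15,4)
  step pc=4: beq  $r0, $r2, L7  cond=T  regs=(0,15,0,15,4)
  step pc=5: addi  $r2, $r1, 9  regs=(0,15,24,15,4)
  step pc=7: ori   $r4, $r2, 6  regs=(0,15,24,15,30)
  step pc=8: add  $r0, $r0, $r1  regs=(0,15,24,15,30)
  step pc=9: or   $r2, $r2, $r1  regs=(0,15,31,15,30)

$r0=0 $r1=15 $r2=31 $r3=15 $r4=30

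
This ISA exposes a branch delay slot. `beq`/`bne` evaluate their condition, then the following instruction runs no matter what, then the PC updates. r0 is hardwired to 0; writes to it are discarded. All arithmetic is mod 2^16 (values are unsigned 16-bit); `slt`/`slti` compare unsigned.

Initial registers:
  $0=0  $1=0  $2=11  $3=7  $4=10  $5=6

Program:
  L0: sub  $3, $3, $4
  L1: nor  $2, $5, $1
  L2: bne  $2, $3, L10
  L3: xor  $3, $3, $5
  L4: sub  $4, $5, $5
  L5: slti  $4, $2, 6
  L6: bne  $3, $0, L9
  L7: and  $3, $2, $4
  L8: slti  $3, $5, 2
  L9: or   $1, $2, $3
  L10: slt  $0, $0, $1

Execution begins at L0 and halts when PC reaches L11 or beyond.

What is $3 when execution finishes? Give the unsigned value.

65531

PC=0  sub  $3, $3, $4        | $0=0 $1=0 $2=11 $3=65533 $4=10 $5=6
PC=1  nor  $2, $5, $1        | $0=0 $1=0 $2=65529 $3=65533 $4=10 $5=6
PC=2  bne  $2, $3, L10       | $0=0 $1=0 $2=65529 $3=65533 $4=10 $5=6  [TAKEN]
PC=3  xor  $3, $3, $5        | $0=0 $1=0 $2=65529 $3=65531 $4=10 $5=6
PC=10 slt  $0, $0, $1        | $0=0 $1=0 $2=65529 $3=65531 $4=10 $5=6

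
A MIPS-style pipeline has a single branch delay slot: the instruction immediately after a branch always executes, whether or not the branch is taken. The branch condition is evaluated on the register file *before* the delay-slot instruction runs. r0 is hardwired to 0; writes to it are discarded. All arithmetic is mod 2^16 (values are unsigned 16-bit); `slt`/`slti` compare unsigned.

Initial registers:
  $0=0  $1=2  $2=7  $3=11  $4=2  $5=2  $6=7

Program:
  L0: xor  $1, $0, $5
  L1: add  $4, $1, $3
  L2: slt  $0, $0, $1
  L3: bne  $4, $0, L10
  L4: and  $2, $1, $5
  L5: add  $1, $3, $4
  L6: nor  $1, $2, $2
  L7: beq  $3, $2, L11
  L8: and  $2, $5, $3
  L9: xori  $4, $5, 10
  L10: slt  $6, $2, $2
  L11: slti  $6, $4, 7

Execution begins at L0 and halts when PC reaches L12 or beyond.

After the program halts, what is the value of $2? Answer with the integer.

#0 xor  $1, $0, $5 ; 0/2/7/11/2/2/7
#1 add  $4, $1, $3 ; 0/2/7/11/13/2/7
#2 slt  $0, $0, $1 ; 0/2/7/11/13/2/7
#3 bne  $4, $0, L10 ; 0/2/7/11/13/2/7 ; →target
#4 and  $2, $1, $5 ; 0/2/2/11/13/2/7
#10 slt  $6, $2, $2 ; 0/2/2/11/13/2/0
#11 slti  $6, $4, 7 ; 0/2/2/11/13/2/0

2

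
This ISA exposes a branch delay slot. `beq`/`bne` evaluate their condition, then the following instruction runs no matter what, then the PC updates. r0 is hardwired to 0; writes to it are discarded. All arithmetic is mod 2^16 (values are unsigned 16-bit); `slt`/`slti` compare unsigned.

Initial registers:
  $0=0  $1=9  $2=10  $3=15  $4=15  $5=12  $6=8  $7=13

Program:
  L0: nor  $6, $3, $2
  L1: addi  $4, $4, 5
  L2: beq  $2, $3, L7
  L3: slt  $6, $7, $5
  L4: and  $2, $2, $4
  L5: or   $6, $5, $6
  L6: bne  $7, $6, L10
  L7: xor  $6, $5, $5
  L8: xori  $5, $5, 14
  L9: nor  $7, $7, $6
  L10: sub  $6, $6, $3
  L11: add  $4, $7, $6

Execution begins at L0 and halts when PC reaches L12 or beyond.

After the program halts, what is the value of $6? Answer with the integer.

[0] nor  $6, $3, $2  →  {$0:0, $1:9, $2:10, $3:15, $4:15, $5:12, $6:65520, $7:13}
[1] addi  $4, $4, 5  →  {$0:0, $1:9, $2:10, $3:15, $4:20, $5:12, $6:65520, $7:13}
[2] beq  $2, $3, L7  →  {$0:0, $1:9, $2:10, $3:15, $4:20, $5:12, $6:65520, $7:13}  ⟨branch fallthrough⟩
[3] slt  $6, $7, $5  →  {$0:0, $1:9, $2:10, $3:15, $4:20, $5:12, $6:0, $7:13}
[4] and  $2, $2, $4  →  {$0:0, $1:9, $2:0, $3:15, $4:20, $5:12, $6:0, $7:13}
[5] or   $6, $5, $6  →  {$0:0, $1:9, $2:0, $3:15, $4:20, $5:12, $6:12, $7:13}
[6] bne  $7, $6, L10  →  {$0:0, $1:9, $2:0, $3:15, $4:20, $5:12, $6:12, $7:13}  ⟨branch taken⟩
[7] xor  $6, $5, $5  →  {$0:0, $1:9, $2:0, $3:15, $4:20, $5:12, $6:0, $7:13}
[10] sub  $6, $6, $3  →  {$0:0, $1:9, $2:0, $3:15, $4:20, $5:12, $6:65521, $7:13}
[11] add  $4, $7, $6  →  {$0:0, $1:9, $2:0, $3:15, $4:65534, $5:12, $6:65521, $7:13}

65521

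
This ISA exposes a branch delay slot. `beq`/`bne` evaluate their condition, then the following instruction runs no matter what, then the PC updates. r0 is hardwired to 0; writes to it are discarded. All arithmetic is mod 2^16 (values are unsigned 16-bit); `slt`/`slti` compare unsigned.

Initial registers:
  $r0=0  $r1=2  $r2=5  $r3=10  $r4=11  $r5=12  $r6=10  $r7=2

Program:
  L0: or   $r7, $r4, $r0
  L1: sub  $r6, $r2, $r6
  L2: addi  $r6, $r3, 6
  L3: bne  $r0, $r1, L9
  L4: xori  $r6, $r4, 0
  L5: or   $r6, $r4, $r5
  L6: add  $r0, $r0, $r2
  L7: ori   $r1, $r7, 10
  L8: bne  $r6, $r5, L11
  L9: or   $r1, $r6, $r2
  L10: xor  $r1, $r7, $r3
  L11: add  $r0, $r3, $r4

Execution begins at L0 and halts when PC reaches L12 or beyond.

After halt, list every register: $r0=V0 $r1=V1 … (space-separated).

$r0=0 $r1=1 $r2=5 $r3=10 $r4=11 $r5=12 $r6=11 $r7=11

#0 or   $r7, $r4, $r0 ; 0/2/5/10/11/12/10/11
#1 sub  $r6, $r2, $r6 ; 0/2/5/10/11/12/65531/11
#2 addi  $r6, $r3, 6 ; 0/2/5/10/11/12/16/11
#3 bne  $r0, $r1, L9 ; 0/2/5/10/11/12/16/11 ; →target
#4 xori  $r6, $r4, 0 ; 0/2/5/10/11/12/11/11
#9 or   $r1, $r6, $r2 ; 0/15/5/10/11/12/11/11
#10 xor  $r1, $r7, $r3 ; 0/1/5/10/11/12/11/11
#11 add  $r0, $r3, $r4 ; 0/1/5/10/11/12/11/11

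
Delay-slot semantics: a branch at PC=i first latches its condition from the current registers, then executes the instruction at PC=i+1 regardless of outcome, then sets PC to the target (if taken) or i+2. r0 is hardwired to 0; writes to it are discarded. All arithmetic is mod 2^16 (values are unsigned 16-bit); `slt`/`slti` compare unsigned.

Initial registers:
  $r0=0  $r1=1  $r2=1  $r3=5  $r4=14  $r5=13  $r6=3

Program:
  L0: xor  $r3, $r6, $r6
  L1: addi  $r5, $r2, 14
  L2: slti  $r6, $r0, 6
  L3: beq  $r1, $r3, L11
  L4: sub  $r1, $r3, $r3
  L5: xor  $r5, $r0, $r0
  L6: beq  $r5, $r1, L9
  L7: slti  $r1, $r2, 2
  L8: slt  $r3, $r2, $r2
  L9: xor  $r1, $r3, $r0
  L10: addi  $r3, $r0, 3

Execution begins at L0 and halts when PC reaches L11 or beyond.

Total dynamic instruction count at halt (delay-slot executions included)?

10

#0 xor  $r3, $r6, $r6 ; 0/1/1/0/14/13/3
#1 addi  $r5, $r2, 14 ; 0/1/1/0/14/15/3
#2 slti  $r6, $r0, 6 ; 0/1/1/0/14/15/1
#3 beq  $r1, $r3, L11 ; 0/1/1/0/14/15/1 ; →fallthru
#4 sub  $r1, $r3, $r3 ; 0/0/1/0/14/15/1
#5 xor  $r5, $r0, $r0 ; 0/0/1/0/14/0/1
#6 beq  $r5, $r1, L9 ; 0/0/1/0/14/0/1 ; →target
#7 slti  $r1, $r2, 2 ; 0/1/1/0/14/0/1
#9 xor  $r1, $r3, $r0 ; 0/0/1/0/14/0/1
#10 addi  $r3, $r0, 3 ; 0/0/1/3/14/0/1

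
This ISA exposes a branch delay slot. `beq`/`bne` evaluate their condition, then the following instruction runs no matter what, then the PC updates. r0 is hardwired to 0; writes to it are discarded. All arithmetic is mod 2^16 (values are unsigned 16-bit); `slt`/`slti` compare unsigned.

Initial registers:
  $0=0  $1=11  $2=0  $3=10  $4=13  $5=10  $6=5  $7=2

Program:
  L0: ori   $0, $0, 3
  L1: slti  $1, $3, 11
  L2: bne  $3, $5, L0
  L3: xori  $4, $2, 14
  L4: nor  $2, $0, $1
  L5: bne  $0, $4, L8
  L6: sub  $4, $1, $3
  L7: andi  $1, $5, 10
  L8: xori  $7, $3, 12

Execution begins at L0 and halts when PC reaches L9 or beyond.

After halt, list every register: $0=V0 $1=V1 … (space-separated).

$0=0 $1=1 $2=65534 $3=10 $4=65527 $5=10 $6=5 $7=6

  step pc=0: ori   $0, $0, 3  regs=(0,11,0,10,13,10,5,2)
  step pc=1: slti  $1, $3, 11  regs=(0,1,0,10,13,10,5,2)
  step pc=2: bne  $3, $5, L0  cond=F  regs=(0,1,0,10,13,10,5,2)
  step pc=3: xori  $4, $2, 14  regs=(0,1,0,10,14,10,5,2)
  step pc=4: nor  $2, $0, $1  regs=(0,1,65534,10,14,10,5,2)
  step pc=5: bne  $0, $4, L8  cond=T  regs=(0,1,65534,10,14,10,5,2)
  step pc=6: sub  $4, $1, $3  regs=(0,1,65534,10,65527,10,5,2)
  step pc=8: xori  $7, $3, 12  regs=(0,1,65534,10,65527,10,5,6)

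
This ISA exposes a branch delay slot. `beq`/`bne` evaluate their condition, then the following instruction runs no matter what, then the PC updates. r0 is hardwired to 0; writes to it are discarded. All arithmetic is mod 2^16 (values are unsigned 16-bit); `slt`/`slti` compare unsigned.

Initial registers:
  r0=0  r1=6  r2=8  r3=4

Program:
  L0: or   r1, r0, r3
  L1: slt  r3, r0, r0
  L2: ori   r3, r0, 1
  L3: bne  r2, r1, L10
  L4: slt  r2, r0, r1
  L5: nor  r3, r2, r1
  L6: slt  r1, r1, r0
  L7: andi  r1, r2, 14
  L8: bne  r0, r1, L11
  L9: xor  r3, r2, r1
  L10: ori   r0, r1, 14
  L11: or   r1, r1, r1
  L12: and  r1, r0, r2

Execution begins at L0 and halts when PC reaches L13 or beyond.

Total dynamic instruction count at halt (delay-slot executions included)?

[0] or   r1, r0, r3  →  {r0:0, r1:4, r2:8, r3:4}
[1] slt  r3, r0, r0  →  {r0:0, r1:4, r2:8, r3:0}
[2] ori   r3, r0, 1  →  {r0:0, r1:4, r2:8, r3:1}
[3] bne  r2, r1, L10  →  {r0:0, r1:4, r2:8, r3:1}  ⟨branch taken⟩
[4] slt  r2, r0, r1  →  {r0:0, r1:4, r2:1, r3:1}
[10] ori   r0, r1, 14  →  {r0:0, r1:4, r2:1, r3:1}
[11] or   r1, r1, r1  →  {r0:0, r1:4, r2:1, r3:1}
[12] and  r1, r0, r2  →  {r0:0, r1:0, r2:1, r3:1}

8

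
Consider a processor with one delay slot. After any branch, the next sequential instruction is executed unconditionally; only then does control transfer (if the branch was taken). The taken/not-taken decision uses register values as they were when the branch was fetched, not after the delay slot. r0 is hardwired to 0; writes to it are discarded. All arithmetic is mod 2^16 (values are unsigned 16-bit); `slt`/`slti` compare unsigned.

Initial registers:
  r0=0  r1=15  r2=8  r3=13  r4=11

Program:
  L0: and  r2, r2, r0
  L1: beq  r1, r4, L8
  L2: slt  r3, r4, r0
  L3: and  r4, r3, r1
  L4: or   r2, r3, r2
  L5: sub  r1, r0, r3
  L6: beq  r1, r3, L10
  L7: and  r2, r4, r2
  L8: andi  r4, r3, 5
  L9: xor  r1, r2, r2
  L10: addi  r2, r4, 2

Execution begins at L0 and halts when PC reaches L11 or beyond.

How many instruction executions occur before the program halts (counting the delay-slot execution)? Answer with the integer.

  step pc=0: and  r2, r2, r0  regs=(0,15,0,13,11)
  step pc=1: beq  r1, r4, L8  cond=F  regs=(0,15,0,13,11)
  step pc=2: slt  r3, r4, r0  regs=(0,15,0,0,11)
  step pc=3: and  r4, r3, r1  regs=(0,15,0,0,0)
  step pc=4: or   r2, r3, r2  regs=(0,15,0,0,0)
  step pc=5: sub  r1, r0, r3  regs=(0,0,0,0,0)
  step pc=6: beq  r1, r3, L10  cond=T  regs=(0,0,0,0,0)
  step pc=7: and  r2, r4, r2  regs=(0,0,0,0,0)
  step pc=10: addi  r2, r4, 2  regs=(0,0,2,0,0)

9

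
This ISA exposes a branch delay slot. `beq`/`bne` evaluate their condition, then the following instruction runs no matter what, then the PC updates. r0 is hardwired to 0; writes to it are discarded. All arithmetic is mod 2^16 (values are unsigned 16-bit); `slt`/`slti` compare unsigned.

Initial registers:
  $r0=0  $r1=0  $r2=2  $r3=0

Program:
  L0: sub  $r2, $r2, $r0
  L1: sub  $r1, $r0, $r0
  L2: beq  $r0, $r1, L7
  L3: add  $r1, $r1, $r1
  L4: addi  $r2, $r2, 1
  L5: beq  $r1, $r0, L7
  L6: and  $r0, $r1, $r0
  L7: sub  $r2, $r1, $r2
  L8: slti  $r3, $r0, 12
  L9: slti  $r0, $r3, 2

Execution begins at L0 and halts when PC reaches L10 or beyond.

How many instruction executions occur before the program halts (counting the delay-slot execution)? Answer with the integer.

[0] sub  $r2, $r2, $r0  →  {$r0:0, $r1:0, $r2:2, $r3:0}
[1] sub  $r1, $r0, $r0  →  {$r0:0, $r1:0, $r2:2, $r3:0}
[2] beq  $r0, $r1, L7  →  {$r0:0, $r1:0, $r2:2, $r3:0}  ⟨branch taken⟩
[3] add  $r1, $r1, $r1  →  {$r0:0, $r1:0, $r2:2, $r3:0}
[7] sub  $r2, $r1, $r2  →  {$r0:0, $r1:0, $r2:65534, $r3:0}
[8] slti  $r3, $r0, 12  →  {$r0:0, $r1:0, $r2:65534, $r3:1}
[9] slti  $r0, $r3, 2  →  {$r0:0, $r1:0, $r2:65534, $r3:1}

7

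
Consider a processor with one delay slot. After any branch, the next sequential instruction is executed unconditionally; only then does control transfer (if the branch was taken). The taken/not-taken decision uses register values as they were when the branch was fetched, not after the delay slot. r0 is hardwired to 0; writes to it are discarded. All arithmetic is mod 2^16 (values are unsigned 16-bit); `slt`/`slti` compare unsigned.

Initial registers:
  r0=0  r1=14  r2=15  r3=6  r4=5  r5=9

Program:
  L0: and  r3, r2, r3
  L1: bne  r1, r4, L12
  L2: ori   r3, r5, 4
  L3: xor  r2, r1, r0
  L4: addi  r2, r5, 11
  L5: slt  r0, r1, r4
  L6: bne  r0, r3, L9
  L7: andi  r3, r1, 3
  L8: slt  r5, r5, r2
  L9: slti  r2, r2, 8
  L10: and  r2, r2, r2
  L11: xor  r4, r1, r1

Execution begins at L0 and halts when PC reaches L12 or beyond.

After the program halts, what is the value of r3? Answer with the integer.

[0] and  r3, r2, r3  →  {r0:0, r1:14, r2:15, r3:6, r4:5, r5:9}
[1] bne  r1, r4, L12  →  {r0:0, r1:14, r2:15, r3:6, r4:5, r5:9}  ⟨branch taken⟩
[2] ori   r3, r5, 4  →  {r0:0, r1:14, r2:15, r3:13, r4:5, r5:9}

13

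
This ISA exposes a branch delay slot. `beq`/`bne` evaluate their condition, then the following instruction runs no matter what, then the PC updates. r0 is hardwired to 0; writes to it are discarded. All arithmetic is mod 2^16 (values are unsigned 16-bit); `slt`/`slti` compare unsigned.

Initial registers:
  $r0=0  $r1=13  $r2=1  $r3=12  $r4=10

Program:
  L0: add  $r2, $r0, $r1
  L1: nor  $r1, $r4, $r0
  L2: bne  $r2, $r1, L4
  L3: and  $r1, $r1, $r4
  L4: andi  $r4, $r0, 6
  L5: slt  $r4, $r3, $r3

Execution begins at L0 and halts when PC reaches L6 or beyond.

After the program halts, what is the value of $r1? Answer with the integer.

0

#0 add  $r2, $r0, $r1 ; 0/13/13/12/10
#1 nor  $r1, $r4, $r0 ; 0/65525/13/12/10
#2 bne  $r2, $r1, L4 ; 0/65525/13/12/10 ; →target
#3 and  $r1, $r1, $r4 ; 0/0/13/12/10
#4 andi  $r4, $r0, 6 ; 0/0/13/12/0
#5 slt  $r4, $r3, $r3 ; 0/0/13/12/0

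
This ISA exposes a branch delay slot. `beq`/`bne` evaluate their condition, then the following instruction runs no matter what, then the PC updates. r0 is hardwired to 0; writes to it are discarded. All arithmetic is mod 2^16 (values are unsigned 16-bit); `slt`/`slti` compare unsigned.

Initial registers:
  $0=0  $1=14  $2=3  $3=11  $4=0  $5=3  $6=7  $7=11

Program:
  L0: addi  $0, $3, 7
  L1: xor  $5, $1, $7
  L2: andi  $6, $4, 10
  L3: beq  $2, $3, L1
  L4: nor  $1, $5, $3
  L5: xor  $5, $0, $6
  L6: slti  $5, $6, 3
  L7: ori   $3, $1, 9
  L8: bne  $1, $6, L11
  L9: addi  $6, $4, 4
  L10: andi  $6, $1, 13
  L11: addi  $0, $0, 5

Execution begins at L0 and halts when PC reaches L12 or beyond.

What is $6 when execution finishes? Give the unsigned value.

4

[0] addi  $0, $3, 7  →  {$0:0, $1:14, $2:3, $3:11, $4:0, $5:3, $6:7, $7:11}
[1] xor  $5, $1, $7  →  {$0:0, $1:14, $2:3, $3:11, $4:0, $5:5, $6:7, $7:11}
[2] andi  $6, $4, 10  →  {$0:0, $1:14, $2:3, $3:11, $4:0, $5:5, $6:0, $7:11}
[3] beq  $2, $3, L1  →  {$0:0, $1:14, $2:3, $3:11, $4:0, $5:5, $6:0, $7:11}  ⟨branch fallthrough⟩
[4] nor  $1, $5, $3  →  {$0:0, $1:65520, $2:3, $3:11, $4:0, $5:5, $6:0, $7:11}
[5] xor  $5, $0, $6  →  {$0:0, $1:65520, $2:3, $3:11, $4:0, $5:0, $6:0, $7:11}
[6] slti  $5, $6, 3  →  {$0:0, $1:65520, $2:3, $3:11, $4:0, $5:1, $6:0, $7:11}
[7] ori   $3, $1, 9  →  {$0:0, $1:65520, $2:3, $3:65529, $4:0, $5:1, $6:0, $7:11}
[8] bne  $1, $6, L11  →  {$0:0, $1:65520, $2:3, $3:65529, $4:0, $5:1, $6:0, $7:11}  ⟨branch taken⟩
[9] addi  $6, $4, 4  →  {$0:0, $1:65520, $2:3, $3:65529, $4:0, $5:1, $6:4, $7:11}
[11] addi  $0, $0, 5  →  {$0:0, $1:65520, $2:3, $3:65529, $4:0, $5:1, $6:4, $7:11}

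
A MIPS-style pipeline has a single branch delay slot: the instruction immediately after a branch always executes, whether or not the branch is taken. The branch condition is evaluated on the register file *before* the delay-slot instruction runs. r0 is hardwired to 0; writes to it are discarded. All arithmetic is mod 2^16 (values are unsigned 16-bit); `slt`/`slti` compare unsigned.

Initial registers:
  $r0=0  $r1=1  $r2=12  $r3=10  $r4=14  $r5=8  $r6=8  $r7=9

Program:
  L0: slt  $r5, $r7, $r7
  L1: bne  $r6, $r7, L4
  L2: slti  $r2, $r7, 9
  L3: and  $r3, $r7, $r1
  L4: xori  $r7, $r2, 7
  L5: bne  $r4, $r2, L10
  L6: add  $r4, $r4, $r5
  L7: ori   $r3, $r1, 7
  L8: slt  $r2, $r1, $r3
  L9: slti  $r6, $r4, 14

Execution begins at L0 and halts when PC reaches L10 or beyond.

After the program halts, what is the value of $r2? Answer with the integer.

0

[0] slt  $r5, $r7, $r7  →  {$r0:0, $r1:1, $r2:12, $r3:10, $r4:14, $r5:0, $r6:8, $r7:9}
[1] bne  $r6, $r7, L4  →  {$r0:0, $r1:1, $r2:12, $r3:10, $r4:14, $r5:0, $r6:8, $r7:9}  ⟨branch taken⟩
[2] slti  $r2, $r7, 9  →  {$r0:0, $r1:1, $r2:0, $r3:10, $r4:14, $r5:0, $r6:8, $r7:9}
[4] xori  $r7, $r2, 7  →  {$r0:0, $r1:1, $r2:0, $r3:10, $r4:14, $r5:0, $r6:8, $r7:7}
[5] bne  $r4, $r2, L10  →  {$r0:0, $r1:1, $r2:0, $r3:10, $r4:14, $r5:0, $r6:8, $r7:7}  ⟨branch taken⟩
[6] add  $r4, $r4, $r5  →  {$r0:0, $r1:1, $r2:0, $r3:10, $r4:14, $r5:0, $r6:8, $r7:7}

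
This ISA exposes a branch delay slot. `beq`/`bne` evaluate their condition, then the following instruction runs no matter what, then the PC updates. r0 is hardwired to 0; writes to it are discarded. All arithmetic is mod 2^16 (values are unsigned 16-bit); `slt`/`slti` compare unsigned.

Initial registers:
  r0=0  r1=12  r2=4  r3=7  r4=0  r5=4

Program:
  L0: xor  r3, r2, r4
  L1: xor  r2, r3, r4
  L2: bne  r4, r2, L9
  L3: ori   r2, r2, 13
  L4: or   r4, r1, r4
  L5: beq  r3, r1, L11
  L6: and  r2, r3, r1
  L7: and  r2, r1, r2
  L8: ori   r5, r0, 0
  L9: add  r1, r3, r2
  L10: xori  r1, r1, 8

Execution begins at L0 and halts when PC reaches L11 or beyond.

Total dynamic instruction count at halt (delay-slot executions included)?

6

  step pc=0: xor  r3, r2, r4  regs=(0,12,4,4,0,4)
  step pc=1: xor  r2, r3, r4  regs=(0,12,4,4,0,4)
  step pc=2: bne  r4, r2, L9  cond=T  regs=(0,12,4,4,0,4)
  step pc=3: ori   r2, r2, 13  regs=(0,12,13,4,0,4)
  step pc=9: add  r1, r3, r2  regs=(0,17,13,4,0,4)
  step pc=10: xori  r1, r1, 8  regs=(0,25,13,4,0,4)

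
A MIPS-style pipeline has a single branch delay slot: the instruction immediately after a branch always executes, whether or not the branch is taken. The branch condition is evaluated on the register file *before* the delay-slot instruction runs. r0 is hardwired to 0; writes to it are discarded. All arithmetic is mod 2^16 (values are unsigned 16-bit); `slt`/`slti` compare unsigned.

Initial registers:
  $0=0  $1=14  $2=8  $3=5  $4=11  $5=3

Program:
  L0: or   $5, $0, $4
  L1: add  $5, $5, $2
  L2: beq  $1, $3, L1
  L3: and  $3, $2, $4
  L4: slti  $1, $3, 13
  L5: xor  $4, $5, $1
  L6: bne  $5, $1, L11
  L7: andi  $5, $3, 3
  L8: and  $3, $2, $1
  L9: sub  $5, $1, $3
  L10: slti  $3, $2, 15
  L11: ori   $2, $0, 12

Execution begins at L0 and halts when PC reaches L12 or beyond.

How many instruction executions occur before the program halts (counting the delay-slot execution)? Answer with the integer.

9

PC=0  or   $5, $0, $4        | $0=0 $1=14 $2=8 $3=5 $4=11 $5=11
PC=1  add  $5, $5, $2        | $0=0 $1=14 $2=8 $3=5 $4=11 $5=19
PC=2  beq  $1, $3, L1        | $0=0 $1=14 $2=8 $3=5 $4=11 $5=19  [not taken]
PC=3  and  $3, $2, $4        | $0=0 $1=14 $2=8 $3=8 $4=11 $5=19
PC=4  slti  $1, $3, 13       | $0=0 $1=1 $2=8 $3=8 $4=11 $5=19
PC=5  xor  $4, $5, $1        | $0=0 $1=1 $2=8 $3=8 $4=18 $5=19
PC=6  bne  $5, $1, L11       | $0=0 $1=1 $2=8 $3=8 $4=18 $5=19  [TAKEN]
PC=7  andi  $5, $3, 3        | $0=0 $1=1 $2=8 $3=8 $4=18 $5=0
PC=11 ori   $2, $0, 12       | $0=0 $1=1 $2=12 $3=8 $4=18 $5=0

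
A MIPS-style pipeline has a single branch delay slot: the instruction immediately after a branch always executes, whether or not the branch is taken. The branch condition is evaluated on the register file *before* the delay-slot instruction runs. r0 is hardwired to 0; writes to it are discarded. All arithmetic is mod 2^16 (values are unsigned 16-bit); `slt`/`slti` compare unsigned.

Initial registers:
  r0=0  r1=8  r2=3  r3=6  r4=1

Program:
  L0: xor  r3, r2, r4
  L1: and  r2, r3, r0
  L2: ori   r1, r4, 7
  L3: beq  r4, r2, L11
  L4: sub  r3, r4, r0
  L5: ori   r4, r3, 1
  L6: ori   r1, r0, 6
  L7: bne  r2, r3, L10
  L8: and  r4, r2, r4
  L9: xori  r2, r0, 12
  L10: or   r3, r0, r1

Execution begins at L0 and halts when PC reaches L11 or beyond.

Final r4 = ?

[0] xor  r3, r2, r4  →  {r0:0, r1:8, r2:3, r3:2, r4:1}
[1] and  r2, r3, r0  →  {r0:0, r1:8, r2:0, r3:2, r4:1}
[2] ori   r1, r4, 7  →  {r0:0, r1:7, r2:0, r3:2, r4:1}
[3] beq  r4, r2, L11  →  {r0:0, r1:7, r2:0, r3:2, r4:1}  ⟨branch fallthrough⟩
[4] sub  r3, r4, r0  →  {r0:0, r1:7, r2:0, r3:1, r4:1}
[5] ori   r4, r3, 1  →  {r0:0, r1:7, r2:0, r3:1, r4:1}
[6] ori   r1, r0, 6  →  {r0:0, r1:6, r2:0, r3:1, r4:1}
[7] bne  r2, r3, L10  →  {r0:0, r1:6, r2:0, r3:1, r4:1}  ⟨branch taken⟩
[8] and  r4, r2, r4  →  {r0:0, r1:6, r2:0, r3:1, r4:0}
[10] or   r3, r0, r1  →  {r0:0, r1:6, r2:0, r3:6, r4:0}

0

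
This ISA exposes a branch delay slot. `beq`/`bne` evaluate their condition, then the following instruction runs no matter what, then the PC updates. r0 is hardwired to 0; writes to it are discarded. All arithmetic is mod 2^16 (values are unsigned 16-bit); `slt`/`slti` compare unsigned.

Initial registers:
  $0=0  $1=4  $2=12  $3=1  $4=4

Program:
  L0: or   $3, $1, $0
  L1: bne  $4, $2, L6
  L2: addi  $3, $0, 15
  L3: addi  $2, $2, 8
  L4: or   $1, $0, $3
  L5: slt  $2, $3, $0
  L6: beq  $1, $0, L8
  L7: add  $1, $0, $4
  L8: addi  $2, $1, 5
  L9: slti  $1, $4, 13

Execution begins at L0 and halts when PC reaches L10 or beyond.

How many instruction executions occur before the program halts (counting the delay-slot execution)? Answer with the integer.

PC=0  or   $3, $1, $0        | $0=0 $1=4 $2=12 $3=4 $4=4
PC=1  bne  $4, $2, L6        | $0=0 $1=4 $2=12 $3=4 $4=4  [TAKEN]
PC=2  addi  $3, $0, 15       | $0=0 $1=4 $2=12 $3=15 $4=4
PC=6  beq  $1, $0, L8        | $0=0 $1=4 $2=12 $3=15 $4=4  [not taken]
PC=7  add  $1, $0, $4        | $0=0 $1=4 $2=12 $3=15 $4=4
PC=8  addi  $2, $1, 5        | $0=0 $1=4 $2=9 $3=15 $4=4
PC=9  slti  $1, $4, 13       | $0=0 $1=1 $2=9 $3=15 $4=4

7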